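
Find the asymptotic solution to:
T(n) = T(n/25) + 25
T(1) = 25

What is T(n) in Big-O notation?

Each step divides n by 25 and adds 25. After log_25(n) steps, T(n) = O(log n).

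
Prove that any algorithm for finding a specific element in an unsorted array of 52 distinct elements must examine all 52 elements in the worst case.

Adversary argument: if the algorithm examines fewer than 52 elements, the adversary places the target in an unexamined position. The algorithm cannot distinguish 'not present' from 'in unexamined position'.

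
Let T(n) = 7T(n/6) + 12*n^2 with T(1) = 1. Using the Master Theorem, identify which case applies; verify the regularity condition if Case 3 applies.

a=7, b=6, f(n)=12*n^2.
log_6(7) = 1.086 < 2.
f(n) = Omega(n^(1.086+epsilon)) for some epsilon > 0, so Case 3 is the candidate.
Regularity: a*f(n/b) = 7*12*(n/6)^2 = (7/36)*12*n^2 <= c*f(n) with c = 7/36 < 1. Satisfied.
Case 3: T(n) = Theta(n^2).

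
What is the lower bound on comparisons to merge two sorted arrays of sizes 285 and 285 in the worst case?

Adversary: with |285 - 285| <= 1 the inputs can be fully interleaved so that every adjacent pair in the merged output comes from different arrays. Then each of the 569 adjacent pairs must be directly compared, or the algorithm cannot determine their relative order. Standard merge meets this bound.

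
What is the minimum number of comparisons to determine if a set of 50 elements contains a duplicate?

Determining if 50 elements are all distinct requires Omega(n log n) comparisons in the comparison model. This follows from the element distinctness lower bound.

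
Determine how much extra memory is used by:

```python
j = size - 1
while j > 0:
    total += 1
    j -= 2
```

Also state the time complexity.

Space complexity: O(1).
Only a constant amount of auxiliary storage is used; nothing grows with n.
Time complexity: O(n).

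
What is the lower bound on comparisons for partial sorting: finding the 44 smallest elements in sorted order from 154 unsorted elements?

Finding 44 smallest of 154 in sorted order: Omega(154) to identify the 44 smallest, plus Omega(44 log 44) to sort them. Total: Omega(n + k log k).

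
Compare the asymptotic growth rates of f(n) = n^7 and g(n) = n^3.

f(n) = n^7 grows faster: n^7/n^3 = n^4 -> infinity.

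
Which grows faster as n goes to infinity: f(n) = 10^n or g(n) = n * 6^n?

f(n) = 10^n grows faster: 10^n / (n 6^n) = (10/6)^n / n -> infinity since 10/6 > 1.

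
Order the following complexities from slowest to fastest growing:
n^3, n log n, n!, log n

Ordered by growth rate: log n < n log n < n^3 < n!.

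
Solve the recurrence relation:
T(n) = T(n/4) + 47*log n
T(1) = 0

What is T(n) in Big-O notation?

Each of the log_4(n) levels adds O(log n). T(n) = O(log^2 n).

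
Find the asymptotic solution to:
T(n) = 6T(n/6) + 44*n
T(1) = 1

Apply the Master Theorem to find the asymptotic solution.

a=6, b=6, f(n)=44*n. log_6(6) = 1. Case 2: T(n) = O(n log n).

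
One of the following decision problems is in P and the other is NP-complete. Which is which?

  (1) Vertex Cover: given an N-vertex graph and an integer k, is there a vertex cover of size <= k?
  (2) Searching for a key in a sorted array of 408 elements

(1) is NP-complete: one of Karp's 21 NP-complete problems (with k part of the input; for any fixed constant k it is in P).
(2) is P: binary search runs in O(log n).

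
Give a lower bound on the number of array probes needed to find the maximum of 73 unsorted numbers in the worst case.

Adversary: any unprobed cell could hold a value larger than everything seen so far. If fewer than 73 cells are probed, the adversary places the max in an unprobed cell. So all 73 cells must be examined; together with 73-1 comparisons this is tight.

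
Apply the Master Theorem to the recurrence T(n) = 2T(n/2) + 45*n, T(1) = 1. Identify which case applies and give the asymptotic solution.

a=2, b=2, f(n)=45*n.
log_2(2) = 1, so n^(log_b(a)) = n.
f(n) = Theta(n), so Case 2 applies.
T(n) = Theta(n log n).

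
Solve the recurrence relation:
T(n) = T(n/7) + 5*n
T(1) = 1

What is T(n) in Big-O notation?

Geometric series: 5*n*(1 + 1/7 + 1/7^2 + ...) = O(n). T(n) = O(n).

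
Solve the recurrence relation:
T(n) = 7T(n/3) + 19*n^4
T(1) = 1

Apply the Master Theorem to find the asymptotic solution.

a=7, b=3, f(n)=19*n^4. log_3(7) = 1.771 < 4. Case 3: T(n) = O(n^4).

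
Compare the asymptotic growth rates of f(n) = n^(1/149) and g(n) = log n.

f(n) = n^(1/149) grows faster: any positive power of n dominates log n.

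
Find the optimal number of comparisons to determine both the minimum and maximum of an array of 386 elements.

Naive approach: 770 comparisons (385 for max + 385 for min).
Optimal: Compare elements in pairs first (floor(n/2) = 193 comparisons), then find max among winners and min among losers (192 comparisons each).
Total: ceil(3n/2) - 2 = 577 comparisons. An adversary argument shows this is also a lower bound.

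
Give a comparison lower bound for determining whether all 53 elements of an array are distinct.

In the algebraic decision-tree model, the YES region for element distinctness on 53 elements has 53! connected components (one per ordering). Ben-Or's theorem then gives a lower bound of Omega(log(n!)) = Omega(n log n).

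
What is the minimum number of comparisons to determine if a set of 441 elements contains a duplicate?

Determining if 441 elements are all distinct requires Omega(n log n) comparisons in the comparison model. This follows from the element distinctness lower bound.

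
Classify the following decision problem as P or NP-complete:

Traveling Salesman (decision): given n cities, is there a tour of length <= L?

This problem is NP-complete: reduces from Hamiltonian Cycle.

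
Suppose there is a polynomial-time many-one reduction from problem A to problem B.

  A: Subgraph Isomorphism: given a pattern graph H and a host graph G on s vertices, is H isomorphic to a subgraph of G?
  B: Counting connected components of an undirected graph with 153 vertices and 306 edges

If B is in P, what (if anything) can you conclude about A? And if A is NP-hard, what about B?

A poly-time reduction A <=_p B means any A-instance can be transformed to a B-instance in poly time.
If B is in P: compose the reduction with B's poly-time algorithm to solve A in poly time, so A is in P.
If A is NP-hard: every NP problem reduces to A, which reduces to B; composing reductions, every NP problem reduces to B, so B is NP-hard.
(Here in fact A is NP-complete and B is in P, so no such reduction is known -- its existence would imply P = NP; the analysis concerns only what the assumed reduction would or would not let you conclude.)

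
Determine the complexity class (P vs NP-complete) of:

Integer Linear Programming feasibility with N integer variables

This problem is NP-complete: ILP feasibility is NP-complete (LP relaxation is in P).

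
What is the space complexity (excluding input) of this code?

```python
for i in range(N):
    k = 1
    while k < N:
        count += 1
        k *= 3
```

Space complexity: O(1).
Only a constant amount of auxiliary storage is used; nothing grows with n.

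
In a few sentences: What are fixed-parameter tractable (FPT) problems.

A problem parameterized by k is FPT if it can be solved in time f(k) * n^O(1), where f is any computable function of k alone. Vertex Cover parameterized by solution size k is FPT: O(2^k * n). The W-hierarchy (W[1], W[2], ...) classifies parameterized problems by hardness; Clique parameterized by clique size is W[1]-complete.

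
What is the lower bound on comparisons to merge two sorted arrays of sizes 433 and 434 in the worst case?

Adversary: with |433 - 434| <= 1 the inputs can be fully interleaved so that every adjacent pair in the merged output comes from different arrays. Then each of the 866 adjacent pairs must be directly compared, or the algorithm cannot determine their relative order. Standard merge meets this bound.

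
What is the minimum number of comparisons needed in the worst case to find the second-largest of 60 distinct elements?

Lower bound: finding the max needs 60-1 comparisons. By the adversary weight-doubling argument, the max must personally win >= ceil(log_2(60)) = 6 comparisons; the 2nd-largest is among those 6 losers, needing 6-1 more comparisons. Total >= 60-1 + 6-1 = 64. A balanced knockout tournament achieves this.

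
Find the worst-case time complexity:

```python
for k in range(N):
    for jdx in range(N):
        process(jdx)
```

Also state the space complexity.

Time complexity: O(n^2).
Space complexity: O(1).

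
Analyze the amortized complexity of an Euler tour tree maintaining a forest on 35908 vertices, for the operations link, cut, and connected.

An Euler tour tree stores each tree's Euler tour as a balanced BST keyed by tour position. On 35908 vertices: link concatenates two tours via O(1) splits/joins of size <= 2*35908 (O(log n)); cut splits the tour at the two occurrences of the edge (O(log n)); connected compares BST roots (O(log n) to find the root). All O(log n) amortized.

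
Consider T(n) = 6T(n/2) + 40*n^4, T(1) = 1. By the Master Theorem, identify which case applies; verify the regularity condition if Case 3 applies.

a=6, b=2, f(n)=40*n^4.
log_2(6) = 2.585 < 4.
f(n) = Omega(n^(2.585+epsilon)) for some epsilon > 0, so Case 3 is the candidate.
Regularity: a*f(n/b) = 6*40*(n/2)^4 = (6/16)*40*n^4 <= c*f(n) with c = 6/16 < 1. Satisfied.
Case 3: T(n) = Theta(n^4).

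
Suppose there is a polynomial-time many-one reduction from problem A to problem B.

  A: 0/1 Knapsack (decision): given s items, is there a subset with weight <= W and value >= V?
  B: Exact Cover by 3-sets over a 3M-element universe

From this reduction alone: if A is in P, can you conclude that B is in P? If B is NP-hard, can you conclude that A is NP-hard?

A poly-time reduction A <=_p B transfers tractability DOWN (B easy => A easy) and hardness UP (A hard => B hard), not the reverse.
From A in P, the reduction alone does NOT give B in P: any problem in P trivially reduces to SAT, yet SAT is not known to be in P.
From B NP-hard, the reduction alone does NOT give A NP-hard: again, easy problems reduce to hard ones.
(Here in fact A is NP-complete and B is NP-complete.)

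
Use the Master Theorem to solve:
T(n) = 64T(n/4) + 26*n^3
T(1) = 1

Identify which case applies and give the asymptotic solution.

a=64, b=4, f(n)=26*n^3.
log_4(64) = 3, so n^(log_b(a)) = n^3.
f(n) = Theta(n^3), so Case 2 applies.
T(n) = Theta(n^3 log n).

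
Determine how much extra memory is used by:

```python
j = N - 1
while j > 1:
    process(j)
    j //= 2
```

Space complexity: O(1).
Only a constant amount of auxiliary storage is used; nothing grows with n.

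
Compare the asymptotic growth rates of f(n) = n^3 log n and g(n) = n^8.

g(n) = n^8 grows faster: n^8 / (n^3 log n) = n^5/log n -> infinity.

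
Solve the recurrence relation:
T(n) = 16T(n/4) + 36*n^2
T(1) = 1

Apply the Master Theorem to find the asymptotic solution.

a=16, b=4, f(n)=36*n^2. log_4(16) = 2. Case 2: T(n) = O(n^2 log n).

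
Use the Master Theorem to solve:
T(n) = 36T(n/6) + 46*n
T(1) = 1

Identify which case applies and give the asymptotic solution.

a=36, b=6, f(n)=46*n.
log_6(36) = 2 > 1.
Since f(n) = O(n^1) is polynomially smaller than n^2, Case 1 applies.
T(n) = Theta(n^2).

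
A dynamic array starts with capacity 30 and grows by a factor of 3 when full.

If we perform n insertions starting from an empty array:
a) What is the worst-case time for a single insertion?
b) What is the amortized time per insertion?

(a) Worst-case single insertion: O(n) -- when the array is full at capacity c, the resize copies all c elements, and c can be Theta(n).
(b) Resizes happen at sizes 30, 90, 270, ... Total copy cost for n insertions: 30 + 90 + ... = O(n) (geometric series with ratio 1/3). Amortized cost per insertion: O(n)/n = O(1).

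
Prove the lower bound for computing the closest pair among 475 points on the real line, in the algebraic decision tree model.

Reduction from element distinctness: given 475 reals, the closest-pair distance is 0 iff two are equal. Element distinctness has an Omega(n log n) lower bound in the algebraic decision tree model (Ben-Or). Therefore closest pair on a line also requires Omega(n log n). Sorting then a linear scan achieves this.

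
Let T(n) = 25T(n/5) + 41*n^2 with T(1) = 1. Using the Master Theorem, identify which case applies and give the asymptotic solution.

a=25, b=5, f(n)=41*n^2.
log_5(25) = 2, so n^(log_b(a)) = n^2.
f(n) = Theta(n^2), so Case 2 applies.
T(n) = Theta(n^2 log n).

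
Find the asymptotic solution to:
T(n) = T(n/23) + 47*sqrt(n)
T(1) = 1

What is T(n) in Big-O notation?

Each level contributes sqrt(n/23^k). Geometric series with ratio 1/sqrt(23) < 1 sums to O(sqrt(n)).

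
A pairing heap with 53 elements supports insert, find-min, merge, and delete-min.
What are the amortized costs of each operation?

Pairing heaps are self-adjusting heap-ordered trees. Insert and merge link two roots: O(1). Find-min reads the root: O(1). Delete-min removes the root, then pairs children in two passes; amortized cost is O(log 53) = O(log n).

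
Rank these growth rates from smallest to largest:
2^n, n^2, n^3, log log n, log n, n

Ordered by growth rate: log log n < log n < n < n^2 < n^3 < 2^n.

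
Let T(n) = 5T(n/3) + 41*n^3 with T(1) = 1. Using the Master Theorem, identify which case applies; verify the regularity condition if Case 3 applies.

a=5, b=3, f(n)=41*n^3.
log_3(5) = 1.465 < 3.
f(n) = Omega(n^(1.465+epsilon)) for some epsilon > 0, so Case 3 is the candidate.
Regularity: a*f(n/b) = 5*41*(n/3)^3 = (5/27)*41*n^3 <= c*f(n) with c = 5/27 < 1. Satisfied.
Case 3: T(n) = Theta(n^3).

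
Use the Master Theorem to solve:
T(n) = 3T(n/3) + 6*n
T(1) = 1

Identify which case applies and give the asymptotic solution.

a=3, b=3, f(n)=6*n.
log_3(3) = 1, so n^(log_b(a)) = n.
f(n) = Theta(n), so Case 2 applies.
T(n) = Theta(n log n).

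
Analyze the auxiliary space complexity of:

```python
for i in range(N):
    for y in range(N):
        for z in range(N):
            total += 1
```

Space complexity: O(1).
Only a constant amount of auxiliary storage is used; nothing grows with n.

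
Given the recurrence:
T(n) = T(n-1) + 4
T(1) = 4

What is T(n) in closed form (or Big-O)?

Unrolling: T(n) = T(n-1) + 4 = T(n-2) + 2*4 = ... = T(1) + (n-1)*4 = 4 + (n-1)*4 = 4n.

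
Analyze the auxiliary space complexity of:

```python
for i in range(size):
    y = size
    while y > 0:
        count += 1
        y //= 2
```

Space complexity: O(1).
Only a constant amount of auxiliary storage is used; nothing grows with n.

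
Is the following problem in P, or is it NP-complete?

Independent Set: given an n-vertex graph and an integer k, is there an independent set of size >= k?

This problem is NP-complete: complement of Clique (with k part of the input).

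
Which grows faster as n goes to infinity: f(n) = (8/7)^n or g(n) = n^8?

f(n) = (8/7)^n grows faster: (8/7)^n is exponential with base 8/7 > 1, dominating every polynomial.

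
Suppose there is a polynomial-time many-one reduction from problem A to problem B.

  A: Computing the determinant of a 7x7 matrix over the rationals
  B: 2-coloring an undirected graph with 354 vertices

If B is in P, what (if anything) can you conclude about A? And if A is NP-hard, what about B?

A poly-time reduction A <=_p B means any A-instance can be transformed to a B-instance in poly time.
If B is in P: compose the reduction with B's poly-time algorithm to solve A in poly time, so A is in P.
If A is NP-hard: every NP problem reduces to A, which reduces to B; composing reductions, every NP problem reduces to B, so B is NP-hard.
(Here in fact A is P and B is P.)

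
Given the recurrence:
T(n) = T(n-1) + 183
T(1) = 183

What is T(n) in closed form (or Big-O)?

Unrolling: T(n) = T(n-1) + 183 = T(n-2) + 2*183 = ... = T(1) + (n-1)*183 = 183 + (n-1)*183 = 183n.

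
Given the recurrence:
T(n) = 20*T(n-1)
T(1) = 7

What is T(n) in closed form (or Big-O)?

Each step multiplies by 20. T(n) = T(1)*20^(n-1) = 7*20^(n-1).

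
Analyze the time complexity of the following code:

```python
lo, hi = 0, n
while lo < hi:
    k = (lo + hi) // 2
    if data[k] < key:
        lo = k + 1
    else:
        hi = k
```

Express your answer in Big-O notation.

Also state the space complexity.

Time complexity: O(log n).
Space complexity: O(1).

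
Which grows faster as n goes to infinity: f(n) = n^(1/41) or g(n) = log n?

f(n) = n^(1/41) grows faster: any positive power of n dominates log n.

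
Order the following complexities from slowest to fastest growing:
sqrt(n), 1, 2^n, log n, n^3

Ordered by growth rate: 1 < log n < sqrt(n) < n^3 < 2^n.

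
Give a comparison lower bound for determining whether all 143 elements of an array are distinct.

In the algebraic decision-tree model, the YES region for element distinctness on 143 elements has 143! connected components (one per ordering). Ben-Or's theorem then gives a lower bound of Omega(log(n!)) = Omega(n log n).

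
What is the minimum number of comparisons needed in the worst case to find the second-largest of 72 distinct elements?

Lower bound: finding the max needs 72-1 comparisons. By the adversary weight-doubling argument, the max must personally win >= ceil(log_2(72)) = 7 comparisons; the 2nd-largest is among those 7 losers, needing 7-1 more comparisons. Total >= 72-1 + 7-1 = 77. A balanced knockout tournament achieves this.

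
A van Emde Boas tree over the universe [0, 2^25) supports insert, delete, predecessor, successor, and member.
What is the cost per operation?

vEB recursively partitions [0, 33554432) into sqrt(u) clusters of size sqrt(u). Each operation recurses into either one cluster or the summary, never both: T(u) = T(sqrt(u)) + O(1) => T(u) = O(log log u) = O(log 25). This is worst-case, not just amortized.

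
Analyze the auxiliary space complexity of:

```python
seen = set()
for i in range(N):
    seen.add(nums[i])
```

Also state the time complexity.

Space complexity: O(n).
Auxiliary storage grows linearly with the input size n in the worst case.
Time complexity: O(n).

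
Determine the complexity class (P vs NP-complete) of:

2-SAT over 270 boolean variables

This problem is in P: 2-SAT is solvable in linear time via implication-graph SCCs.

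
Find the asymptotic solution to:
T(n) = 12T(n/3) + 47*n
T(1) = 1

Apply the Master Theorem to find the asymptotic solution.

a=12, b=3, f(n)=47*n. log_3(12) = 2.262. Case 1 of Master Theorem: T(n) = O(n^2.262).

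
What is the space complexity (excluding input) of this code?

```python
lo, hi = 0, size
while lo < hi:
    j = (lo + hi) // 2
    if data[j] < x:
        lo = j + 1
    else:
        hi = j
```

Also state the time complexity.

Space complexity: O(1).
Only a constant amount of auxiliary storage is used; nothing grows with n.
Time complexity: O(log n).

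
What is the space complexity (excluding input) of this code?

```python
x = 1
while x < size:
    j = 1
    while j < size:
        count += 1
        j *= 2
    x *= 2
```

Space complexity: O(1).
Only a constant amount of auxiliary storage is used; nothing grows with n.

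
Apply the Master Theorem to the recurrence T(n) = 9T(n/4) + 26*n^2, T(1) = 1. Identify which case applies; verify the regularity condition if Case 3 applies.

a=9, b=4, f(n)=26*n^2.
log_4(9) = 1.585 < 2.
f(n) = Omega(n^(1.585+epsilon)) for some epsilon > 0, so Case 3 is the candidate.
Regularity: a*f(n/b) = 9*26*(n/4)^2 = (9/16)*26*n^2 <= c*f(n) with c = 9/16 < 1. Satisfied.
Case 3: T(n) = Theta(n^2).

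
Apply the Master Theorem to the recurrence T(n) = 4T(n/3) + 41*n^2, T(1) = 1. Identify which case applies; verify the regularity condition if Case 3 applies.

a=4, b=3, f(n)=41*n^2.
log_3(4) = 1.262 < 2.
f(n) = Omega(n^(1.262+epsilon)) for some epsilon > 0, so Case 3 is the candidate.
Regularity: a*f(n/b) = 4*41*(n/3)^2 = (4/9)*41*n^2 <= c*f(n) with c = 4/9 < 1. Satisfied.
Case 3: T(n) = Theta(n^2).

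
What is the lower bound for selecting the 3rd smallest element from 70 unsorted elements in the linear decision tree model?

Selecting the 3rd smallest of 70 elements requires Omega(n) comparisons. Every element must be compared at least once. The BFPRT algorithm achieves O(n), making this tight.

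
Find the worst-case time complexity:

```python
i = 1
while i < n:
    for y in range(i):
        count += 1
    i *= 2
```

Time complexity: O(n).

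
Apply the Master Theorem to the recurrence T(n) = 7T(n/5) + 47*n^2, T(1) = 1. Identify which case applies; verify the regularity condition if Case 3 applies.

a=7, b=5, f(n)=47*n^2.
log_5(7) = 1.209 < 2.
f(n) = Omega(n^(1.209+epsilon)) for some epsilon > 0, so Case 3 is the candidate.
Regularity: a*f(n/b) = 7*47*(n/5)^2 = (7/25)*47*n^2 <= c*f(n) with c = 7/25 < 1. Satisfied.
Case 3: T(n) = Theta(n^2).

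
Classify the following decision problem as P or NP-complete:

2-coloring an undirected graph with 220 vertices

This problem is in P: 2-coloring is bipartiteness testing via BFS, O(V+E).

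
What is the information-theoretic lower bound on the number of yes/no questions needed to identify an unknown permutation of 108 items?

There are 108! = 1324641819451828974499891837121832599810209360673358065686551152497461815091591578895743130235002378688844343005686404521144382704205360039762937774080000000000000000000000000 permutations. Each yes/no question gives at most 1 bit, so at least ceil(log_2(1324641819451828974499891837121832599810209360673358065686551152497461815091591578895743130235002378688844343005686404521144382704205360039762937774080000000000000000000000000)) = 579 questions are needed.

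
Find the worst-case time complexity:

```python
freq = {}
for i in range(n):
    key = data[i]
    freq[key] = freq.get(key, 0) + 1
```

Time complexity: O(n).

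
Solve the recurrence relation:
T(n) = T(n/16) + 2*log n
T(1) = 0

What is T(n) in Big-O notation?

Each of the log_16(n) levels adds O(log n). T(n) = O(log^2 n).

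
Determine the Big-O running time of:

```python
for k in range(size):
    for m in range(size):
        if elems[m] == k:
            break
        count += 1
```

Time complexity: O(n^2).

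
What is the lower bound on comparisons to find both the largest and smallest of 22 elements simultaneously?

Pair elements first (floor(22/2) comparisons), then find max among winners and min among losers. Total: ceil(3*22/2) - 2 = 31 comparisons.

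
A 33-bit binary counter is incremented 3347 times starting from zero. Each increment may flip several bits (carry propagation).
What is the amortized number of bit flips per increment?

Bit i flips on every 2^i-th increment, so over 3347 increments bit i flips floor(3347/2^i) times. Summing over i: total flips < 2 * 3347. Amortized: < 2 = O(1) per increment.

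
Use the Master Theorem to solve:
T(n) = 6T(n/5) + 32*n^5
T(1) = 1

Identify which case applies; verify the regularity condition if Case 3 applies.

a=6, b=5, f(n)=32*n^5.
log_5(6) = 1.113 < 5.
f(n) = Omega(n^(1.113+epsilon)) for some epsilon > 0, so Case 3 is the candidate.
Regularity: a*f(n/b) = 6*32*(n/5)^5 = (6/3125)*32*n^5 <= c*f(n) with c = 6/3125 < 1. Satisfied.
Case 3: T(n) = Theta(n^5).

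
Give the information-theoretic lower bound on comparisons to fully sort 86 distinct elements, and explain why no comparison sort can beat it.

A comparison sort is a binary decision tree whose leaves are the 86! = 24227095383672732381765523203441259715284870552429381750838764496720162249742450276789464634901319465571660595200000000000000000000 possible output permutations. A binary tree with L leaves has height >= ceil(log_2(L)). So any comparison sort needs >= ceil(log_2(86!)) = 434 comparisons in the worst case.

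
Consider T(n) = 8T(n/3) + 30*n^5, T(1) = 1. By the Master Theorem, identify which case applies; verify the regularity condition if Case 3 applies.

a=8, b=3, f(n)=30*n^5.
log_3(8) = 1.893 < 5.
f(n) = Omega(n^(1.893+epsilon)) for some epsilon > 0, so Case 3 is the candidate.
Regularity: a*f(n/b) = 8*30*(n/3)^5 = (8/243)*30*n^5 <= c*f(n) with c = 8/243 < 1. Satisfied.
Case 3: T(n) = Theta(n^5).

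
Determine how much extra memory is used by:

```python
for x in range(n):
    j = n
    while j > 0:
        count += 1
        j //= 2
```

Space complexity: O(1).
Only a constant amount of auxiliary storage is used; nothing grows with n.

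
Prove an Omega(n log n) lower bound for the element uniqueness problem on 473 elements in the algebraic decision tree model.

In the algebraic decision tree model, element uniqueness on 473 elements is equivalent to determining which cell of an arrangement of C(473,2) = 111628 hyperplanes x_i = x_j contains the input point. Ben-Or's theorem shows this requires Omega(n log n).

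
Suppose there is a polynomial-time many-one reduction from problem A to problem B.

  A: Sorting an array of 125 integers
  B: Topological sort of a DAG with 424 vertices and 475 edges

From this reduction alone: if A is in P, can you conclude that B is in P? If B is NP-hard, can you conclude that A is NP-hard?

A poly-time reduction A <=_p B transfers tractability DOWN (B easy => A easy) and hardness UP (A hard => B hard), not the reverse.
From A in P, the reduction alone does NOT give B in P: any problem in P trivially reduces to SAT, yet SAT is not known to be in P.
From B NP-hard, the reduction alone does NOT give A NP-hard: again, easy problems reduce to hard ones.
(Here in fact A is P and B is P.)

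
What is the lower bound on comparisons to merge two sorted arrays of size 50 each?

To merge two sorted arrays of size 50, we need at least 99 comparisons in the worst case. An adversary can force every element to be compared.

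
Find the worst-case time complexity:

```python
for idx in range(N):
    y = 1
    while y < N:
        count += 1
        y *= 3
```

Time complexity: O(n log n).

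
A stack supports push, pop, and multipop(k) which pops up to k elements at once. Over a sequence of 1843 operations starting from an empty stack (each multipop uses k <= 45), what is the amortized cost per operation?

Each element is pushed exactly once and popped at most once (whether by pop or as part of a multipop). So the total number of individual pops over the whole sequence is at most the number of pushes, which is at most 1843. Total work <= 2 * 1843, hence O(1) amortized per operation.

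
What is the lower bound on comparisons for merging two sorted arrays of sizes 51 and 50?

Adversary argument: with sizes 51 and 50 (differing by at most 1), interleave the two arrays so that every consecutive pair in the output comes from different inputs. Then each of the 100 adjacent output pairs must be directly compared, or the algorithm cannot determine their relative order. So 100 comparisons are necessary; standard merge achieves this.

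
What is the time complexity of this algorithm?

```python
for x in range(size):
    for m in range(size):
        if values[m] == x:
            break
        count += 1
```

Time complexity: O(n^2).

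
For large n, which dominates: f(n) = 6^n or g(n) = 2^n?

f(n) = 6^n grows faster: (6/2)^n -> infinity since 6/2 > 1.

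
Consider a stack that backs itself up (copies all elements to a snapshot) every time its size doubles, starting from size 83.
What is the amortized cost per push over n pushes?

Backups occur at sizes 83, 166, 332, ..., copying 83 + 166 + 332 + ... <= 2n elements total (geometric series). Spread over n pushes, the amortized backup cost is O(1) per push.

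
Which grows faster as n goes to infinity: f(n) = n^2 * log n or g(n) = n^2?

f(n) = n^2 * log n grows faster: extra log n factor -> infinity.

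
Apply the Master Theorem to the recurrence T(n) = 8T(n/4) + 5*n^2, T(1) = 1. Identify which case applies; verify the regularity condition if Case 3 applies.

a=8, b=4, f(n)=5*n^2.
log_4(8) = 1.5 < 2.
f(n) = Omega(n^(1.5+epsilon)) for some epsilon > 0, so Case 3 is the candidate.
Regularity: a*f(n/b) = 8*5*(n/4)^2 = (8/16)*5*n^2 <= c*f(n) with c = 8/16 < 1. Satisfied.
Case 3: T(n) = Theta(n^2).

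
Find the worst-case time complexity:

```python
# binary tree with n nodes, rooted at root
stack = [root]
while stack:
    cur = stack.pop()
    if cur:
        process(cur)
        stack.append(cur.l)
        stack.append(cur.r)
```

Time complexity: O(n).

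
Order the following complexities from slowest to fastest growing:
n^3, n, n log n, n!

Ordered by growth rate: n < n log n < n^3 < n!.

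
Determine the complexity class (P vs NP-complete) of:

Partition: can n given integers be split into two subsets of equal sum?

This problem is NP-complete: Subset Sum reduces to it (one of Karp's 21 NP-complete problems).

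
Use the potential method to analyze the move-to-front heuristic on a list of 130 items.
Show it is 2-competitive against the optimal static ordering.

Let Phi = number of inversions between the MTF list and the optimal static list (0 <= Phi <= C(130,2)). Accessing an element at MTF position k and optimal position j: the move-to-front destroys all k-1 inversions in front of it that are not in front in optimal (>= k-j of them) and creates at most j-1 new ones. Amortized cost <= k + (j-1) - (k-j) = 2j - 1 <= 2 * optimal cost.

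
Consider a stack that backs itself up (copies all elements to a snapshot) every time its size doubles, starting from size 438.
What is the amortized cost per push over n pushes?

Backups occur at sizes 438, 876, 1752, ..., copying 438 + 876 + 1752 + ... <= 2n elements total (geometric series). Spread over n pushes, the amortized backup cost is O(1) per push.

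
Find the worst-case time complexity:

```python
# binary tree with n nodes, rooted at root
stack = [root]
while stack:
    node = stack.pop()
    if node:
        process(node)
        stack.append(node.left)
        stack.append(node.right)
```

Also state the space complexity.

Time complexity: O(n).
Space complexity: O(n).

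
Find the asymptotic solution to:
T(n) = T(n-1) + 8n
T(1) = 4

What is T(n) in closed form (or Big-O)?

Unrolling: T(n) = 4 + 8*(2 + 3 + ... + n) = 4 + 8*(n(n+1)/2 - 1) = O(n^2).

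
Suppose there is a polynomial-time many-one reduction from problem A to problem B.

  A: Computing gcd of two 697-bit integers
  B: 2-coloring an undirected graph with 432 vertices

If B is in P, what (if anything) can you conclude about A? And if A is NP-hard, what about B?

A poly-time reduction A <=_p B means any A-instance can be transformed to a B-instance in poly time.
If B is in P: compose the reduction with B's poly-time algorithm to solve A in poly time, so A is in P.
If A is NP-hard: every NP problem reduces to A, which reduces to B; composing reductions, every NP problem reduces to B, so B is NP-hard.
(Here in fact A is P and B is P.)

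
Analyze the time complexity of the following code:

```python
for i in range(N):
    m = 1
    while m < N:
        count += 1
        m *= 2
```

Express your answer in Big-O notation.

Time complexity: O(n log n).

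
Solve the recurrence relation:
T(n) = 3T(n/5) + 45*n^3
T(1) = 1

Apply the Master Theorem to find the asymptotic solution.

a=3, b=5, f(n)=45*n^3. log_5(3) = 0.6826 < 3. Case 3: T(n) = O(n^3).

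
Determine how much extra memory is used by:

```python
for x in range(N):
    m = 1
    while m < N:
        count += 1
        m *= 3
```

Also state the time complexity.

Space complexity: O(1).
Only a constant amount of auxiliary storage is used; nothing grows with n.
Time complexity: O(n log n).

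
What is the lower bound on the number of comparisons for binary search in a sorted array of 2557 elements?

With 2557 possible positions, we need at least ceil(log_2(2557)) = 12 comparisons. Each comparison splits the remaining candidates by at most half.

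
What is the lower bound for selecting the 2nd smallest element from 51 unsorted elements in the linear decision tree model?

Selecting the 2nd smallest of 51 elements requires Omega(n) comparisons. Every element must be compared at least once. The BFPRT algorithm achieves O(n), making this tight.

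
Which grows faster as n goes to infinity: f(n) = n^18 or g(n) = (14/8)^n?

g(n) = (14/8)^n grows faster: (14/8)^n is exponential with base 14/8 > 1, dominating every polynomial.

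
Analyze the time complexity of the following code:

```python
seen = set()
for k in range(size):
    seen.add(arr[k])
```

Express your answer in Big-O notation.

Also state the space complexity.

Time complexity: O(n).
Space complexity: O(n).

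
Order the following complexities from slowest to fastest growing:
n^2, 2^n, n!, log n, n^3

Ordered by growth rate: log n < n^2 < n^3 < 2^n < n!.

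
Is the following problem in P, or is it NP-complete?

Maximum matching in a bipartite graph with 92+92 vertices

This problem is in P: Hopcroft-Karp runs in O(E sqrt(V)).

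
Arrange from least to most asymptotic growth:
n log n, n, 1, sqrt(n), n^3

Ordered by growth rate: 1 < sqrt(n) < n < n log n < n^3.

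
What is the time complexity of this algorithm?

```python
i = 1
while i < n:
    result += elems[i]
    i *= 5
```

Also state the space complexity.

Time complexity: O(log n).
Space complexity: O(1).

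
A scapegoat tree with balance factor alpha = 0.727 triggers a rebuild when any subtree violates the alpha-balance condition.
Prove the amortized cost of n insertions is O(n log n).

Define potential Phi = c * sum of |size(left(v)) - size(right(v))| over all nodes. An insertion at depth d costs O(d) = O(log n) and increases Phi by O(log n). When a rebuild of subtree of size s occurs, it costs O(s) but reduces Phi by Omega(s). With alpha = 0.727, between rebuilds Omega(s) insertions must occur. Amortized cost per insertion: O(log n).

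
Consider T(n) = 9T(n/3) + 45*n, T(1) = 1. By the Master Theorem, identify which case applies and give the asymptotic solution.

a=9, b=3, f(n)=45*n.
log_3(9) = 2 > 1.
Since f(n) = O(n^1) is polynomially smaller than n^2, Case 1 applies.
T(n) = Theta(n^2).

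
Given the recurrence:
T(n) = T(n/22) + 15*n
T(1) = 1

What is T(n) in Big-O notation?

Geometric series: 15*n*(1 + 1/22 + 1/22^2 + ...) = O(n). T(n) = O(n).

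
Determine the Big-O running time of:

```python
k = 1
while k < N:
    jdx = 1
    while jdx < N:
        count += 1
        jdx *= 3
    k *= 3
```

Time complexity: O(log^2 n).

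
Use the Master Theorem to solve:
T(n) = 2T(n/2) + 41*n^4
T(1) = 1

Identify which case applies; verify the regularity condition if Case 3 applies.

a=2, b=2, f(n)=41*n^4.
log_2(2) = 1 < 4.
f(n) = Omega(n^(1+epsilon)) for some epsilon > 0, so Case 3 is the candidate.
Regularity: a*f(n/b) = 2*41*(n/2)^4 = (2/16)*41*n^4 <= c*f(n) with c = 2/16 < 1. Satisfied.
Case 3: T(n) = Theta(n^4).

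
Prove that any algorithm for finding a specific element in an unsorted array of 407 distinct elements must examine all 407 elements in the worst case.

Adversary argument: if the algorithm examines fewer than 407 elements, the adversary places the target in an unexamined position. The algorithm cannot distinguish 'not present' from 'in unexamined position'.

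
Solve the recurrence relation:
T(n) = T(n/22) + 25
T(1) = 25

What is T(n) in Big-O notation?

Each step divides n by 22 and adds 25. After log_22(n) steps, T(n) = O(log n).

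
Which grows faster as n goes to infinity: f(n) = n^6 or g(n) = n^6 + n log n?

f(n) = n^6 and g(n) = n^6 + n log n are Theta of each other: the lower-order n log n term is o(n^6); both are Theta(n^6).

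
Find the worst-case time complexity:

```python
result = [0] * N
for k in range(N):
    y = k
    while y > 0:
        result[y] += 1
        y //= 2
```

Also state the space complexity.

Time complexity: O(n log n).
Space complexity: O(n).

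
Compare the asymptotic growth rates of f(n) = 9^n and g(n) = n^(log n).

f(n) = 9^n grows faster: take logs: log(n^(log n)) = (log n)^2, log(9^n) = n log 9; n dominates (log n)^2.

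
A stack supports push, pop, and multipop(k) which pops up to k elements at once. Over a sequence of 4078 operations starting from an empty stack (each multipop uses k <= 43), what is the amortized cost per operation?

Each element is pushed exactly once and popped at most once (whether by pop or as part of a multipop). So the total number of individual pops over the whole sequence is at most the number of pushes, which is at most 4078. Total work <= 2 * 4078, hence O(1) amortized per operation.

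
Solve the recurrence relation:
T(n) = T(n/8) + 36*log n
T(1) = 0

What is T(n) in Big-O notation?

Each of the log_8(n) levels adds O(log n). T(n) = O(log^2 n).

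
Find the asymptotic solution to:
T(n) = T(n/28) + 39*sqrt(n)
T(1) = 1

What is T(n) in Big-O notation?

Each level contributes sqrt(n/28^k). Geometric series with ratio 1/sqrt(28) < 1 sums to O(sqrt(n)).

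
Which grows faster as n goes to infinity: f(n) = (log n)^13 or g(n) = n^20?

g(n) = n^20 grows faster: any positive polynomial dominates any polylog.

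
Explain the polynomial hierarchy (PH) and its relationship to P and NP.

The polynomial hierarchy is a tower of complexity classes: Sigma_0^P = Pi_0^P = P, Sigma_1^P = NP, Pi_1^P = co-NP, and Sigma_{k+1}^P = NP^{Sigma_k^P}. PH is contained in PSPACE. If any level collapses (Sigma_k = Pi_k), the entire hierarchy collapses to that level.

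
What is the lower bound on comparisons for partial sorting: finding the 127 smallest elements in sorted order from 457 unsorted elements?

Finding 127 smallest of 457 in sorted order: Omega(457) to identify the 127 smallest, plus Omega(127 log 127) to sort them. Total: Omega(n + k log k).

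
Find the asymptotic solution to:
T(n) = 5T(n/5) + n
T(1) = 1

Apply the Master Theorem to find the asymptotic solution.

a=5, b=5, f(n)=n. log_5(5) = 1. Case 2: T(n) = O(n log n).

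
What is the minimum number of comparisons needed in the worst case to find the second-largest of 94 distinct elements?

Lower bound: finding the max needs 94-1 comparisons. By the adversary weight-doubling argument, the max must personally win >= ceil(log_2(94)) = 7 comparisons; the 2nd-largest is among those 7 losers, needing 7-1 more comparisons. Total >= 94-1 + 7-1 = 99. A balanced knockout tournament achieves this.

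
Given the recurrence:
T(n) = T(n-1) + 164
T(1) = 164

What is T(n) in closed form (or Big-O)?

Unrolling: T(n) = T(n-1) + 164 = T(n-2) + 2*164 = ... = T(1) + (n-1)*164 = 164 + (n-1)*164 = 164n.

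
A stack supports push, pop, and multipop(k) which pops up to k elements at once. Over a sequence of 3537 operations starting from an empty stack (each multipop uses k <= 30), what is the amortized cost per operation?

Each element is pushed exactly once and popped at most once (whether by pop or as part of a multipop). So the total number of individual pops over the whole sequence is at most the number of pushes, which is at most 3537. Total work <= 2 * 3537, hence O(1) amortized per operation.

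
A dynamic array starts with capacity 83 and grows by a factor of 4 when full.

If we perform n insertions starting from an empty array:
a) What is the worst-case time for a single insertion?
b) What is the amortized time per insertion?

(a) Worst-case single insertion: O(n) -- when the array is full at capacity c, the resize copies all c elements, and c can be Theta(n).
(b) Resizes happen at sizes 83, 332, 1328, ... Total copy cost for n insertions: 83 + 332 + ... = O(n) (geometric series with ratio 1/4). Amortized cost per insertion: O(n)/n = O(1).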